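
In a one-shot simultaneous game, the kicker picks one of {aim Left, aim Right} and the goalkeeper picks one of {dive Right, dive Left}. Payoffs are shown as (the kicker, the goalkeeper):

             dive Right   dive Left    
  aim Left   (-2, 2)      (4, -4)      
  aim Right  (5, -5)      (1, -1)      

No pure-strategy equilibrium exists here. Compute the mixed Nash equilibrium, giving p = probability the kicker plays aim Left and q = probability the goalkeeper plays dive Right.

In a mixed equilibrium the goalkeeper is indifferent between dive Right and dive Left; this condition fixes p.
  the goalkeeper's payoff to dive Right: p·2 + (1−p)·(-5) = 7p - 5
  the goalkeeper's payoff to dive Left: p·(-4) + (1−p)·(-1) = -3p - 1
  7p - 5 = -3p - 1  ⇒  10p = 4  ⇒  p = 2/5.
Set the kicker's expected payoff from aim Left equal to that from aim Right:
  the kicker's payoff from aim Left: q·(-2) + (1−q)·4 = -6q + 4
  the kicker's payoff from aim Right: q·5 + (1−q)·1 = 4q + 1
  -6q + 4 = 4q + 1  ⇒  -10q = -3  ⇒  q = 3/10.

p = 2/5, q = 3/10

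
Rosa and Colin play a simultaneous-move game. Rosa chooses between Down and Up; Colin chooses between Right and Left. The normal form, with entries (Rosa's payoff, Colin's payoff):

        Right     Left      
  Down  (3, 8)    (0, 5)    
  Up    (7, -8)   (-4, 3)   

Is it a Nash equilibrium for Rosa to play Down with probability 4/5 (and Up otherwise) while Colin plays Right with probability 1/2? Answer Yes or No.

No

Given Rosa's mix p = 4/5, Colin's payoff from Right is 24/5 but from Left is 23/5. Colin strictly prefers Right, so Colin would not mix.
So the proposed profile is not a Nash equilibrium.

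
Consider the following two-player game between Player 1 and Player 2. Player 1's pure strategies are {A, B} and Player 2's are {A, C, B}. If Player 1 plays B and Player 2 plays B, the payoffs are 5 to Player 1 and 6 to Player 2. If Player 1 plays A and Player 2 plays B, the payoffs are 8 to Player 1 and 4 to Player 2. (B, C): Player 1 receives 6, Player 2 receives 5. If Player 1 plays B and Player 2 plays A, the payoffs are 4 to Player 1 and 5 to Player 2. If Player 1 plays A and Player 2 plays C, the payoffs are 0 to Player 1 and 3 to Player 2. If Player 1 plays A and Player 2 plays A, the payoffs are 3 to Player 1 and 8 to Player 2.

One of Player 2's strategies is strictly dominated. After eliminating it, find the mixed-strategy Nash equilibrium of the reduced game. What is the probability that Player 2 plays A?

Player 2's strategy C is strictly dominated by B: 4 > 3 and 6 > 5. Eliminate C.
For Player 1 to be willing to mix, Player 1 must be indifferent between A and B, which pins down Player 2's mix.
  Player 1's payoff from A: q·3 + (1−q)·8 = -5q + 8
  Player 1's payoff from B: q·4 + (1−q)·5 = -q + 5
  -5q + 8 = -q + 5  ⇒  -4q = -3  ⇒  q = 3/4.

q = 3/4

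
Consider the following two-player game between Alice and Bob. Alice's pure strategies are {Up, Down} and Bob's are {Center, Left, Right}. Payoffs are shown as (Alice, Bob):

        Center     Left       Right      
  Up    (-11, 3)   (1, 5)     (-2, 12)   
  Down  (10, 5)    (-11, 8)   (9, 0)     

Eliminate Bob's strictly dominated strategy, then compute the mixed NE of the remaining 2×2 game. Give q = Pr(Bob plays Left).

q = 11/23

Bob's strategy Center is strictly dominated by Left: 5 > 3 and 8 > 5. Eliminate Center.
For Alice to be willing to mix, Alice must be indifferent between Up and Down, which pins down Bob's mix.
  Alice's payoff from Up: q·1 + (1−q)·(-2) = 3q - 2
  Alice's payoff from Down: q·(-11) + (1−q)·9 = -20q + 9
  3q - 2 = -20q + 9  ⇒  23q = 11  ⇒  q = 11/23.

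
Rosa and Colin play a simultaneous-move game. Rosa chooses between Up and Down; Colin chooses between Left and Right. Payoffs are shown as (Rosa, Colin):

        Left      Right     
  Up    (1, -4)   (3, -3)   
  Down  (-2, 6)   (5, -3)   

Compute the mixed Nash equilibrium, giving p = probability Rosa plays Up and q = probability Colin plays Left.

p = 9/10, q = 2/5

In a mixed equilibrium Colin is indifferent between Left and Right; this condition fixes p.
  Colin's payoff from Left: p·(-4) + (1−p)·6 = -10p + 6
  Colin's payoff from Right: p·(-3) + (1−p)·(-3) = -3
  -10p + 6 = -3  ⇒  -10p = -9  ⇒  p = 9/10.
Colin's mix must leave Rosa indifferent between Up and Down.
  Rosa's payoff from Up: q·1 + (1−q)·3 = -2q + 3
  Rosa's payoff from Down: q·(-2) + (1−q)·5 = -7q + 5
  -2q + 3 = -7q + 5  ⇒  5q = 2  ⇒  q = 2/5.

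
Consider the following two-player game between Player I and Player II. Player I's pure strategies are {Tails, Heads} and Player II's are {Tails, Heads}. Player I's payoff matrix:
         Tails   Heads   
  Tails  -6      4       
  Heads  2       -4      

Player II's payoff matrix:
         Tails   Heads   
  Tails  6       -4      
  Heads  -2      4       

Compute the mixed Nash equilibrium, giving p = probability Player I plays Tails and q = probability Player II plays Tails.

For Player II to be willing to mix, Player II must be indifferent between Tails and Heads, which pins down Player I's mix.
  Player II's expected payoff from Tails: p·6 + (1−p)·(-2) = 8p - 2
  Player II's expected payoff from Heads: p·(-4) + (1−p)·4 = -8p + 4
  8p - 2 = -8p + 4  ⇒  16p = 6  ⇒  p = 3/8.
For Player I to be willing to mix, Player I must be indifferent between Tails and Heads, which pins down Player II's mix.
  Player I's expected payoff from Tails: q·(-6) + (1−q)·4 = -10q + 4
  Player I's expected payoff from Heads: q·2 + (1−q)·(-4) = 6q - 4
  -10q + 4 = 6q - 4  ⇒  -16q = -8  ⇒  q = 1/2.

p = 3/8, q = 1/2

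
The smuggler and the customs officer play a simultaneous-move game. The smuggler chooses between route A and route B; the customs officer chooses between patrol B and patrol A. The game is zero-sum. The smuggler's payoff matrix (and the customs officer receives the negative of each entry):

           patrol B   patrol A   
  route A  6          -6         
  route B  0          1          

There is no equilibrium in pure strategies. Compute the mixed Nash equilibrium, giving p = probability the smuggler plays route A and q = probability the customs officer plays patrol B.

p = 1/13, q = 7/13

The customs officer's indifference between patrol B and patrol A determines the smuggler's mixing probability p:
  the customs officer's expected payoff from patrol B: p·(-6) + (1−p)·0 = -6p
  the customs officer's expected payoff from patrol A: p·6 + (1−p)·(-1) = 7p - 1
  -6p = 7p - 1  ⇒  -13p = -1  ⇒  p = 1/13.
In a mixed equilibrium the smuggler is indifferent between route A and route B; this condition fixes q.
  the smuggler's payoff from route A: q·6 + (1−q)·(-6) = 12q - 6
  the smuggler's payoff from route B: q·0 + (1−q)·1 = -q + 1
  12q - 6 = -q + 1  ⇒  13q = 7  ⇒  q = 7/13.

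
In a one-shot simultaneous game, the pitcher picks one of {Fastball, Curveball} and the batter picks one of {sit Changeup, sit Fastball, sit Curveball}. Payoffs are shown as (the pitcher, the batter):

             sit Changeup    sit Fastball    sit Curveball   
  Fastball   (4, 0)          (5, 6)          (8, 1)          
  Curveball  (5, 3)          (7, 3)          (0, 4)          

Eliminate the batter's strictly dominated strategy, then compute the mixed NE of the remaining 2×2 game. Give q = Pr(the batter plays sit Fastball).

The batter's strategy sit Changeup is strictly dominated by sit Curveball: 1 > 0 and 4 > 3. Eliminate sit Changeup.
The batter's mix must leave the pitcher indifferent between Fastball and Curveball.
  the pitcher's payoff to Fastball: q·5 + (1−q)·8 = -3q + 8
  the pitcher's payoff to Curveball: q·7 + (1−q)·0 = 7q
  -3q + 8 = 7q  ⇒  -10q = -8  ⇒  q = 4/5.

q = 4/5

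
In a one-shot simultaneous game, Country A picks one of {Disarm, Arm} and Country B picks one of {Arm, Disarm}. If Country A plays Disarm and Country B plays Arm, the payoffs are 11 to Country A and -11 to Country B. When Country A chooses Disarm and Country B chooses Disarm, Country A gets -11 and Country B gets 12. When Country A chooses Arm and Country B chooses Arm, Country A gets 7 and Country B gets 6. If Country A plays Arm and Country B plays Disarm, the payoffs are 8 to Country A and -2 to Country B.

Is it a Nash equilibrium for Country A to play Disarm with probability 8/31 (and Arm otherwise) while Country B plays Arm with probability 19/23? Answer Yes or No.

Check Country B's indifference given Country A's mix p = 8/31:
  payoff from Arm = 50/31; payoff from Disarm = 50/31 — equal.
Check Country A's indifference given Country B's mix q = 19/23:
  payoff from Disarm = 165/23; payoff from Arm = 165/23 — equal.
Both players are indifferent, so neither can profitably deviate.

Yes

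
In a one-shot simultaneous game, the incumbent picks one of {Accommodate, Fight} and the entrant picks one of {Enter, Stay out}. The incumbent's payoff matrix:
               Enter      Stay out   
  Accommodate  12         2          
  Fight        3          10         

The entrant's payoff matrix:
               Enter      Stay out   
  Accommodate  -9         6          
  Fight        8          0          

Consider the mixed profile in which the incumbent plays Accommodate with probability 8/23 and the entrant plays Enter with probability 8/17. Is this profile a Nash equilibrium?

Yes

Check the entrant's indifference given the incumbent's mix p = 8/23:
  payoff from Enter = 48/23; payoff from Stay out = 48/23 — equal.
Check the incumbent's indifference given the entrant's mix q = 8/17:
  payoff from Accommodate = 114/17; payoff from Fight = 114/17 — equal.
Both players are indifferent, so neither can profitably deviate.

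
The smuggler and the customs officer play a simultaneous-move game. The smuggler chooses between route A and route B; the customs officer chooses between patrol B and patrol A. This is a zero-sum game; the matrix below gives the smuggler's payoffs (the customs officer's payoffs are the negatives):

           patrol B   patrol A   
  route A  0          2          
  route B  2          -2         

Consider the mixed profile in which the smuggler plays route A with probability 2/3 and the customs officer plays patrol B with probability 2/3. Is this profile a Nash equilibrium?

Yes

Check the customs officer's indifference given the smuggler's mix p = 2/3:
  payoff from patrol B = -2/3; payoff from patrol A = -2/3 — equal.
Check the smuggler's indifference given the customs officer's mix q = 2/3:
  payoff from route A = 2/3; payoff from route B = 2/3 — equal.
Both players are indifferent, so neither can profitably deviate.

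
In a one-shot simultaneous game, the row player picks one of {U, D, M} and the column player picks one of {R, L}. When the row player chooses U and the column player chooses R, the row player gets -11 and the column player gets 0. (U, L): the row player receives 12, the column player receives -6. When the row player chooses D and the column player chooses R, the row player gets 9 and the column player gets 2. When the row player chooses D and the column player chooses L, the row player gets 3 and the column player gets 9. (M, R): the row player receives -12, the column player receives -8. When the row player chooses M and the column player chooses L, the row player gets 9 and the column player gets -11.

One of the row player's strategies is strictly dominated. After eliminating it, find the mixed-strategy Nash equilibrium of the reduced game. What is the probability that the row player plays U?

The row player's strategy M is strictly dominated by U: -11 > -12 and 12 > 9. Eliminate M.
In a mixed equilibrium the column player is indifferent between R and L; this condition fixes p.
  the column player's expected payoff from R: p·0 + (1−p)·2 = -2p + 2
  the column player's expected payoff from L: p·(-6) + (1−p)·9 = -15p + 9
  -2p + 2 = -15p + 9  ⇒  13p = 7  ⇒  p = 7/13.

p = 7/13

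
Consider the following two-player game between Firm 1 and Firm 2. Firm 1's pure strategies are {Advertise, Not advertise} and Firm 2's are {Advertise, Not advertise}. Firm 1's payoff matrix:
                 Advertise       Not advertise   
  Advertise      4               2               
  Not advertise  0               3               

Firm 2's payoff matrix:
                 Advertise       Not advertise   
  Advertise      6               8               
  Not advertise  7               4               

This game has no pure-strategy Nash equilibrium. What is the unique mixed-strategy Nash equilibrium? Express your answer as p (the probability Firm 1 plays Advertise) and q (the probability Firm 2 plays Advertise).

For Firm 2 to be willing to mix, Firm 2 must be indifferent between Advertise and Not advertise, which pins down Firm 1's mix.
  Firm 2's payoff from Advertise: p·6 + (1−p)·7 = -p + 7
  Firm 2's payoff from Not advertise: p·8 + (1−p)·4 = 4p + 4
  -p + 7 = 4p + 4  ⇒  -5p = -3  ⇒  p = 3/5.
In a mixed equilibrium Firm 1 is indifferent between Advertise and Not advertise; this condition fixes q.
  Firm 1's expected payoff from Advertise: q·4 + (1−q)·2 = 2q + 2
  Firm 1's expected payoff from Not advertise: q·0 + (1−q)·3 = -3q + 3
  2q + 2 = -3q + 3  ⇒  5q = 1  ⇒  q = 1/5.

p = 3/5, q = 1/5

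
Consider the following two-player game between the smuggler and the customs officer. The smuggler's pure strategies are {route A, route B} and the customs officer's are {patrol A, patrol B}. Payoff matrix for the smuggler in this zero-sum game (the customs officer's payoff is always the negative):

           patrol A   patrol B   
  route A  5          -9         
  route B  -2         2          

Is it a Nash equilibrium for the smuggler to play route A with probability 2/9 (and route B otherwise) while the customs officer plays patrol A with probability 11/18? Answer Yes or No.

Check the customs officer's indifference given the smuggler's mix p = 2/9:
  payoff from patrol A = 4/9; payoff from patrol B = 4/9 — equal.
Check the smuggler's indifference given the customs officer's mix q = 11/18:
  payoff from route A = -4/9; payoff from route B = -4/9 — equal.
Both players are indifferent, so neither can profitably deviate.

Yes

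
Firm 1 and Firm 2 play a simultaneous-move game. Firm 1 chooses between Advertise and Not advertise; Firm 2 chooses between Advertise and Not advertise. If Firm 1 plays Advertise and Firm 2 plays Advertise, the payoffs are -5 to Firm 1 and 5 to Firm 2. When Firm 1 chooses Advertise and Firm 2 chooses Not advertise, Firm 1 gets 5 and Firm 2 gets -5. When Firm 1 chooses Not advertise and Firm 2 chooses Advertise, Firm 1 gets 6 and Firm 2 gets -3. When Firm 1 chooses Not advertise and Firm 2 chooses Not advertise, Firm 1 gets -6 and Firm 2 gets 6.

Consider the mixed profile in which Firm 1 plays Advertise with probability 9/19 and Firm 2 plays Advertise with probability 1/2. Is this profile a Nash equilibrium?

Check Firm 2's indifference given Firm 1's mix p = 9/19:
  payoff from Advertise = 15/19; payoff from Not advertise = 15/19 — equal.
Check Firm 1's indifference given Firm 2's mix q = 1/2:
  payoff from Advertise = 0; payoff from Not advertise = 0 — equal.
Both players are indifferent, so neither can profitably deviate.

Yes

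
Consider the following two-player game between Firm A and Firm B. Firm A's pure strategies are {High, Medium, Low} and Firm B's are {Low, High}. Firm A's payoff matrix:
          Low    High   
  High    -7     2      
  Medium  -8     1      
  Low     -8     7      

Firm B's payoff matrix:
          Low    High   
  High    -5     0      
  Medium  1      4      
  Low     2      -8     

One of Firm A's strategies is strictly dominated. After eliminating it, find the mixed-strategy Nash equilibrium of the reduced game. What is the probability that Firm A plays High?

Firm A's strategy Medium is strictly dominated by High: -7 > -8 and 2 > 1. Eliminate Medium.
Set Firm B's expected payoff from Low equal to that from High:
  Firm B's payoff to Low: p·(-5) + (1−p)·2 = -7p + 2
  Firm B's payoff to High: p·0 + (1−p)·(-8) = 8p - 8
  -7p + 2 = 8p - 8  ⇒  -15p = -10  ⇒  p = 2/3.

p = 2/3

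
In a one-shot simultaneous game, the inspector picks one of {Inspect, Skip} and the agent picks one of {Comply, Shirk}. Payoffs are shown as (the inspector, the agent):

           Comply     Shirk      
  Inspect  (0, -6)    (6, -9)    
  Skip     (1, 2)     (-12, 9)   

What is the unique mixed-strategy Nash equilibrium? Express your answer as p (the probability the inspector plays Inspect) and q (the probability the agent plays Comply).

p = 7/10, q = 18/19

Set the agent's expected payoff from Comply equal to that from Shirk:
  the agent's payoff from Comply: p·(-6) + (1−p)·2 = -8p + 2
  the agent's payoff from Shirk: p·(-9) + (1−p)·9 = -18p + 9
  -8p + 2 = -18p + 9  ⇒  10p = 7  ⇒  p = 7/10.
The agent's mix must leave the inspector indifferent between Inspect and Skip.
  the inspector's payoff from Inspect: q·0 + (1−q)·6 = -6q + 6
  the inspector's payoff from Skip: q·1 + (1−q)·(-12) = 13q - 12
  -6q + 6 = 13q - 12  ⇒  -19q = -18  ⇒  q = 18/19.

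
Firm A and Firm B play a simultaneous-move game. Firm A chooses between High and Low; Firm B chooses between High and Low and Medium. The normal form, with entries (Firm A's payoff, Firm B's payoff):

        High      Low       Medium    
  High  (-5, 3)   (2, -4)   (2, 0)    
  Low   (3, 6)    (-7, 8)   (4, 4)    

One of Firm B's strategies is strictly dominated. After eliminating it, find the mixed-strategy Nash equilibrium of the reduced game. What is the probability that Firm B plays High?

q = 9/17

Firm B's strategy Medium is strictly dominated by High: 3 > 0 and 6 > 4. Eliminate Medium.
For Firm A to be willing to mix, Firm A must be indifferent between High and Low, which pins down Firm B's mix.
  Firm A's payoff from High: q·(-5) + (1−q)·2 = -7q + 2
  Firm A's payoff from Low: q·3 + (1−q)·(-7) = 10q - 7
  -7q + 2 = 10q - 7  ⇒  -17q = -9  ⇒  q = 9/17.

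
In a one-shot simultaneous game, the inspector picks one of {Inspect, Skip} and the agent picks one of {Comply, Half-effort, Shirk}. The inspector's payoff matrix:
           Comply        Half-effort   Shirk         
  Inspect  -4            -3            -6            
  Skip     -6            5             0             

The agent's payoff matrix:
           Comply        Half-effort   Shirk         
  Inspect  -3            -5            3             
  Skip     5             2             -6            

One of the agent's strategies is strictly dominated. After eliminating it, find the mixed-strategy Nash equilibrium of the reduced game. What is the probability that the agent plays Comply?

The agent's strategy Half-effort is strictly dominated by Comply: -3 > -5 and 5 > 2. Eliminate Half-effort.
In a mixed equilibrium the inspector is indifferent between Inspect and Skip; this condition fixes q.
  the inspector's expected payoff from Inspect: q·(-4) + (1−q)·(-6) = 2q - 6
  the inspector's expected payoff from Skip: q·(-6) + (1−q)·0 = -6q
  2q - 6 = -6q  ⇒  8q = 6  ⇒  q = 3/4.

q = 3/4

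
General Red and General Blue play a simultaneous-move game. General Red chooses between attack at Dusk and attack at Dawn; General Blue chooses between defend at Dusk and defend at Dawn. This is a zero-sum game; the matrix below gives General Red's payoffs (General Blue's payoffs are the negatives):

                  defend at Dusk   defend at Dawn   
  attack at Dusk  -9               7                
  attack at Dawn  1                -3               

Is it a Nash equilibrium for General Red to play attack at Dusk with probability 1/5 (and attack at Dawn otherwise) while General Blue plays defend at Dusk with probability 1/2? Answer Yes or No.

Yes

Check General Blue's indifference given General Red's mix p = 1/5:
  payoff from defend at Dusk = 1; payoff from defend at Dawn = 1 — equal.
Check General Red's indifference given General Blue's mix q = 1/2:
  payoff from attack at Dusk = -1; payoff from attack at Dawn = -1 — equal.
Both players are indifferent, so neither can profitably deviate.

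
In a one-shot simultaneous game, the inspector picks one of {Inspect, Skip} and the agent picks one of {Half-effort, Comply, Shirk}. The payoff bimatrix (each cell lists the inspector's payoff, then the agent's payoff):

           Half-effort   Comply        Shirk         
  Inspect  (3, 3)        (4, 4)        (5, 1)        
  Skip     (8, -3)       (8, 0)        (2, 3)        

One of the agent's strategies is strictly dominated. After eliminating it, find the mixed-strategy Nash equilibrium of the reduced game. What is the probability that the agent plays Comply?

The agent's strategy Half-effort is strictly dominated by Comply: 4 > 3 and 0 > -3. Eliminate Half-effort.
The agent's mix must leave the inspector indifferent between Inspect and Skip.
  the inspector's payoff from Inspect: q·4 + (1−q)·5 = -q + 5
  the inspector's payoff from Skip: q·8 + (1−q)·2 = 6q + 2
  -q + 5 = 6q + 2  ⇒  -7q = -3  ⇒  q = 3/7.

q = 3/7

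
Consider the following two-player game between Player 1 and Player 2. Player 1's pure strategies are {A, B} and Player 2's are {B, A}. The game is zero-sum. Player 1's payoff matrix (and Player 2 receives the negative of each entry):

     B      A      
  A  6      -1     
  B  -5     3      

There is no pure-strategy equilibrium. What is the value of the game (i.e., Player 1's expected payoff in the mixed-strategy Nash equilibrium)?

Set Player 1's expected payoff from A equal to that from B:
  Player 1's expected payoff from A: q·6 + (1−q)·(-1) = 7q - 1
  Player 1's expected payoff from B: q·(-5) + (1−q)·3 = -8q + 3
  7q - 1 = -8q + 3  ⇒  15q = 4  ⇒  q = 4/15.
The value is Player 1's expected payoff against this mix (using A): (4/15)·6 + (11/15)·(-1) = 13/15.

v = 13/15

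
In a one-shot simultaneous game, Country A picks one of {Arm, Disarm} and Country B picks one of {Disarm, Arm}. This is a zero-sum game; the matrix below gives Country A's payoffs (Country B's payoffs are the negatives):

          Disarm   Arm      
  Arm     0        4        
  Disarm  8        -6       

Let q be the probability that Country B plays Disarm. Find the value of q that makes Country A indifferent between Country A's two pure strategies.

Country B's mix must leave Country A indifferent between Arm and Disarm.
  Country A's expected payoff from Arm: q·0 + (1−q)·4 = -4q + 4
  Country A's expected payoff from Disarm: q·8 + (1−q)·(-6) = 14q - 6
  -4q + 4 = 14q - 6  ⇒  -18q = -10  ⇒  q = 5/9.

q = 5/9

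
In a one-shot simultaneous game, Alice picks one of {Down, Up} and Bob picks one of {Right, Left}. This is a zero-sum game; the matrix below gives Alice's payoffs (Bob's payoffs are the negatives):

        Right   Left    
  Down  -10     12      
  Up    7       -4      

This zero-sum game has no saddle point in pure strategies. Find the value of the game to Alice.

v = 4/3

For Alice to be willing to mix, Alice must be indifferent between Down and Up, which pins down Bob's mix.
  Alice's expected payoff from Down: q·(-10) + (1−q)·12 = -22q + 12
  Alice's expected payoff from Up: q·7 + (1−q)·(-4) = 11q - 4
  -22q + 12 = 11q - 4  ⇒  -33q = -16  ⇒  q = 16/33.
The value is Alice's expected payoff against this mix (using Down): (16/33)·(-10) + (17/33)·12 = 4/3.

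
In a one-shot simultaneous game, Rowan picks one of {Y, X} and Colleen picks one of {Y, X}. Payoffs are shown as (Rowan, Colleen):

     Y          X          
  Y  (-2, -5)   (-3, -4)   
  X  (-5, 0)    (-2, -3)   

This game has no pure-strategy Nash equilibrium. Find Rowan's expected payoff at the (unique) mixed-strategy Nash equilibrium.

Rowan's indifference between Y and X determines Colleen's mixing probability q:
  Rowan's payoff to Y: q·(-2) + (1−q)·(-3) = q - 3
  Rowan's payoff to X: q·(-5) + (1−q)·(-2) = -3q - 2
  q - 3 = -3q - 2  ⇒  4q = 1  ⇒  q = 1/4.
At equilibrium Rowan is indifferent across rows, so Rowan's payoff equals the payoff from Y: (1/4)·(-2) + (3/4)·(-3) = -11/4.

-11/4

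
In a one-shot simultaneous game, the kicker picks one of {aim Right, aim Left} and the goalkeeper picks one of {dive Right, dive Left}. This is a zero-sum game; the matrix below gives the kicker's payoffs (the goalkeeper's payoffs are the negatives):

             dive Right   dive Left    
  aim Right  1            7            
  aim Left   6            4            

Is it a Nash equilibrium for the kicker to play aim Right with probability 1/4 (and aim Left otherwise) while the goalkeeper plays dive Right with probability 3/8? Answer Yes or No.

Yes

Check the goalkeeper's indifference given the kicker's mix p = 1/4:
  payoff from dive Right = -19/4; payoff from dive Left = -19/4 — equal.
Check the kicker's indifference given the goalkeeper's mix q = 3/8:
  payoff from aim Right = 19/4; payoff from aim Left = 19/4 — equal.
Both players are indifferent, so neither can profitably deviate.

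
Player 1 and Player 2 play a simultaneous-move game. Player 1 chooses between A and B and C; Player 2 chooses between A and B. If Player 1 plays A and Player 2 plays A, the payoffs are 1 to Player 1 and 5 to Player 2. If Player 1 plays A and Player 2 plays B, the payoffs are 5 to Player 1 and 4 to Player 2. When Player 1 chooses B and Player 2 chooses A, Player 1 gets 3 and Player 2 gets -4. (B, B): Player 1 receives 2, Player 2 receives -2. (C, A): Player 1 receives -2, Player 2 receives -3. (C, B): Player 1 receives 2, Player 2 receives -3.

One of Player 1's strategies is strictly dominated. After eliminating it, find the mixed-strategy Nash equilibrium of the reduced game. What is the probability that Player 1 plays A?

p = 2/3

Player 1's strategy C is strictly dominated by A: 1 > -2 and 5 > 2. Eliminate C.
Set Player 2's expected payoff from A equal to that from B:
  Player 2's payoff to A: p·5 + (1−p)·(-4) = 9p - 4
  Player 2's payoff to B: p·4 + (1−p)·(-2) = 6p - 2
  9p - 4 = 6p - 2  ⇒  3p = 2  ⇒  p = 2/3.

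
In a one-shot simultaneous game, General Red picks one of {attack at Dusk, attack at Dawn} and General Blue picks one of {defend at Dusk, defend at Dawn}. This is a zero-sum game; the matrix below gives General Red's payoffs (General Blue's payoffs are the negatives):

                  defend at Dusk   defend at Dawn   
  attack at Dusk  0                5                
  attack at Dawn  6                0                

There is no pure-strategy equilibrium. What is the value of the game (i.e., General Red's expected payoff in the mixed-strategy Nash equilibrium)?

In a mixed equilibrium General Red is indifferent between attack at Dusk and attack at Dawn; this condition fixes q.
  General Red's expected payoff from attack at Dusk: q·0 + (1−q)·5 = -5q + 5
  General Red's expected payoff from attack at Dawn: q·6 + (1−q)·0 = 6q
  -5q + 5 = 6q  ⇒  -11q = -5  ⇒  q = 5/11.
The value is General Red's expected payoff against this mix (using attack at Dusk): (5/11)·0 + (6/11)·5 = 30/11.

v = 30/11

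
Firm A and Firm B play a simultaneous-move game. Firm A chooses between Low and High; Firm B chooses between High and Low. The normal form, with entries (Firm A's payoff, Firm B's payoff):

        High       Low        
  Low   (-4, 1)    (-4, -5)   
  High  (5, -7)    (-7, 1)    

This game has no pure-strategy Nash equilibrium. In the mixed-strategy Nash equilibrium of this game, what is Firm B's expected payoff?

For Firm B to be willing to mix, Firm B must be indifferent between High and Low, which pins down Firm A's mix.
  Firm B's expected payoff from High: p·1 + (1−p)·(-7) = 8p - 7
  Firm B's expected payoff from Low: p·(-5) + (1−p)·1 = -6p + 1
  8p - 7 = -6p + 1  ⇒  14p = 8  ⇒  p = 4/7.
At equilibrium Firm B is indifferent across columns, so Firm B's payoff equals the payoff from High: (4/7)·1 + (3/7)·(-7) = -17/7.

-17/7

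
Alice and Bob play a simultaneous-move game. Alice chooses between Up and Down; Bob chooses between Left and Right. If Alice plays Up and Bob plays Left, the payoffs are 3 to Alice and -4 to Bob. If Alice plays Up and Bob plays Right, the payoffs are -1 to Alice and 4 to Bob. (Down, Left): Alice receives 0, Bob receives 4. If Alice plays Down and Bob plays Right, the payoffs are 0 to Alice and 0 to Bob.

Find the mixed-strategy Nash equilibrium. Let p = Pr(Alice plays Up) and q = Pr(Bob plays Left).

For Bob to be willing to mix, Bob must be indifferent between Left and Right, which pins down Alice's mix.
  Bob's payoff from Left: p·(-4) + (1−p)·4 = -8p + 4
  Bob's payoff from Right: p·4 + (1−p)·0 = 4p
  -8p + 4 = 4p  ⇒  -12p = -4  ⇒  p = 1/3.
Set Alice's expected payoff from Up equal to that from Down:
  Alice's payoff from Up: q·3 + (1−q)·(-1) = 4q - 1
  Alice's payoff from Down: q·0 + (1−q)·0 = 0
  4q - 1 = 0  ⇒  4q = 1  ⇒  q = 1/4.

p = 1/3, q = 1/4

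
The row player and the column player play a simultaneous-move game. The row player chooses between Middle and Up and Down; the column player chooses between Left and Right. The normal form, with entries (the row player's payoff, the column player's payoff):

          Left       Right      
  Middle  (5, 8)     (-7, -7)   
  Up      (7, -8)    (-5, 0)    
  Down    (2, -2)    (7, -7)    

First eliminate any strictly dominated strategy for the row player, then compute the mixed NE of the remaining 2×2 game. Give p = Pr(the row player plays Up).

p = 5/13

The row player's strategy Middle is strictly dominated by Up: 7 > 5 and -5 > -7. Eliminate Middle.
For the column player to be willing to mix, the column player must be indifferent between Left and Right, which pins down the row player's mix.
  the column player's expected payoff from Left: p·(-8) + (1−p)·(-2) = -6p - 2
  the column player's expected payoff from Right: p·0 + (1−p)·(-7) = 7p - 7
  -6p - 2 = 7p - 7  ⇒  -13p = -5  ⇒  p = 5/13.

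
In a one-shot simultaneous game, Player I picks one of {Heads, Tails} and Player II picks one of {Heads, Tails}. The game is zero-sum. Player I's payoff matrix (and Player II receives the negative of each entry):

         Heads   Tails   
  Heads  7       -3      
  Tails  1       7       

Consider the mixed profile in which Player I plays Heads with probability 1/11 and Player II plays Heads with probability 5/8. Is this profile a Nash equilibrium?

Given Player I's mix p = 1/11, Player II's payoff from Heads is -17/11 but from Tails is -67/11. Player II strictly prefers Heads, so Player II would not mix.
So the proposed profile is not a Nash equilibrium.

No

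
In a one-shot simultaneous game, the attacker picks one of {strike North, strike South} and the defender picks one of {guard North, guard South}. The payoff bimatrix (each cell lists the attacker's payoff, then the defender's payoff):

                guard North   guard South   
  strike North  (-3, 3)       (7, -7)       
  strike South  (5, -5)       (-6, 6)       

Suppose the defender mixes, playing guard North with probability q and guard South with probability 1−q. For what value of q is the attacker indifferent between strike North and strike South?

For the attacker to be willing to mix, the attacker must be indifferent between strike North and strike South, which pins down the defender's mix.
  the attacker's expected payoff from strike North: q·(-3) + (1−q)·7 = -10q + 7
  the attacker's expected payoff from strike South: q·5 + (1−q)·(-6) = 11q - 6
  -10q + 7 = 11q - 6  ⇒  -21q = -13  ⇒  q = 13/21.

q = 13/21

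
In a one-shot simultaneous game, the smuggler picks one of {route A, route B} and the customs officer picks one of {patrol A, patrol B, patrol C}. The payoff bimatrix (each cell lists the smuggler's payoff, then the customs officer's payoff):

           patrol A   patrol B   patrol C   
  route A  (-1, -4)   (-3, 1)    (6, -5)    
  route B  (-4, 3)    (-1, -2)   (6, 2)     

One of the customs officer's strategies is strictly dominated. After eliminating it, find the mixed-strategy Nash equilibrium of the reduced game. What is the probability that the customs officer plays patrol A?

q = 2/5

The customs officer's strategy patrol C is strictly dominated by patrol A: -4 > -5 and 3 > 2. Eliminate patrol C.
The smuggler's indifference between route A and route B determines the customs officer's mixing probability q:
  the smuggler's payoff from route A: q·(-1) + (1−q)·(-3) = 2q - 3
  the smuggler's payoff from route B: q·(-4) + (1−q)·(-1) = -3q - 1
  2q - 3 = -3q - 1  ⇒  5q = 2  ⇒  q = 2/5.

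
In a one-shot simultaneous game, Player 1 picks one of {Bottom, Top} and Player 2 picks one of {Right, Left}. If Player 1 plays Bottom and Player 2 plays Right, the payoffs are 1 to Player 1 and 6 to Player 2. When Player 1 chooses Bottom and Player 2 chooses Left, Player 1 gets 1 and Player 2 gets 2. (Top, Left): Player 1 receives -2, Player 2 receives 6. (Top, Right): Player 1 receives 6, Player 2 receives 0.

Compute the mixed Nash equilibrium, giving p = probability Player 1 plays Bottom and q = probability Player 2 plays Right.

In a mixed equilibrium Player 2 is indifferent between Right and Left; this condition fixes p.
  Player 2's payoff from Right: p·6 + (1−p)·0 = 6p
  Player 2's payoff from Left: p·2 + (1−p)·6 = -4p + 6
  6p = -4p + 6  ⇒  10p = 6  ⇒  p = 3/5.
For Player 1 to be willing to mix, Player 1 must be indifferent between Bottom and Top, which pins down Player 2's mix.
  Player 1's expected payoff from Bottom: q·1 + (1−q)·1 = 1
  Player 1's expected payoff from Top: q·6 + (1−q)·(-2) = 8q - 2
  1 = 8q - 2  ⇒  -8q = -3  ⇒  q = 3/8.

p = 3/5, q = 3/8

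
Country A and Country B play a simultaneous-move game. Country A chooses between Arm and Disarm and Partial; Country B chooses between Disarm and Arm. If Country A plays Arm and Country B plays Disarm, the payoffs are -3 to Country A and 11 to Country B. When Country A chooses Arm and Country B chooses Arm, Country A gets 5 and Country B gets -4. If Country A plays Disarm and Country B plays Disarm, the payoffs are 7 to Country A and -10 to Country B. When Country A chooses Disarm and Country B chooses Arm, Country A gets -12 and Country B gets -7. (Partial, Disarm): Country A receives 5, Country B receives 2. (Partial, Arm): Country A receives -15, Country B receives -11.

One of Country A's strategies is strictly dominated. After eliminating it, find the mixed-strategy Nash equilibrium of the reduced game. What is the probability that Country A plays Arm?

p = 1/6

Country A's strategy Partial is strictly dominated by Disarm: 7 > 5 and -12 > -15. Eliminate Partial.
In a mixed equilibrium Country B is indifferent between Disarm and Arm; this condition fixes p.
  Country B's expected payoff from Disarm: p·11 + (1−p)·(-10) = 21p - 10
  Country B's expected payoff from Arm: p·(-4) + (1−p)·(-7) = 3p - 7
  21p - 10 = 3p - 7  ⇒  18p = 3  ⇒  p = 1/6.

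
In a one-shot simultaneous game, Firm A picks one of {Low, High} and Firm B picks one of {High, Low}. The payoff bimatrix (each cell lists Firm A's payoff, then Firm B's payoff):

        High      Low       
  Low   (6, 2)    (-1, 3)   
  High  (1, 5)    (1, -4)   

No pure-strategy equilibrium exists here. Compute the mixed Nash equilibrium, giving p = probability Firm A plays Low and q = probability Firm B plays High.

Firm A's mix must leave Firm B indifferent between High and Low.
  Firm B's payoff to High: p·2 + (1−p)·5 = -3p + 5
  Firm B's payoff to Low: p·3 + (1−p)·(-4) = 7p - 4
  -3p + 5 = 7p - 4  ⇒  -10p = -9  ⇒  p = 9/10.
For Firm A to be willing to mix, Firm A must be indifferent between Low and High, which pins down Firm B's mix.
  Firm A's payoff to Low: q·6 + (1−q)·(-1) = 7q - 1
  Firm A's payoff to High: q·1 + (1−q)·1 = 1
  7q - 1 = 1  ⇒  7q = 2  ⇒  q = 2/7.

p = 9/10, q = 2/7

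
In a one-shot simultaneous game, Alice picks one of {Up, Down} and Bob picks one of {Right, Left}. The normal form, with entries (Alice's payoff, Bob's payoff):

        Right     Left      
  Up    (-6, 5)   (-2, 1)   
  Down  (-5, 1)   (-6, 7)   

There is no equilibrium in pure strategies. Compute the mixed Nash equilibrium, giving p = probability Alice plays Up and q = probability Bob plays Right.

p = 3/5, q = 4/5

Bob's indifference between Right and Left determines Alice's mixing probability p:
  Bob's payoff to Right: p·5 + (1−p)·1 = 4p + 1
  Bob's payoff to Left: p·1 + (1−p)·7 = -6p + 7
  4p + 1 = -6p + 7  ⇒  10p = 6  ⇒  p = 3/5.
Bob's mix must leave Alice indifferent between Up and Down.
  Alice's payoff to Up: q·(-6) + (1−q)·(-2) = -4q - 2
  Alice's payoff to Down: q·(-5) + (1−q)·(-6) = q - 6
  -4q - 2 = q - 6  ⇒  -5q = -4  ⇒  q = 4/5.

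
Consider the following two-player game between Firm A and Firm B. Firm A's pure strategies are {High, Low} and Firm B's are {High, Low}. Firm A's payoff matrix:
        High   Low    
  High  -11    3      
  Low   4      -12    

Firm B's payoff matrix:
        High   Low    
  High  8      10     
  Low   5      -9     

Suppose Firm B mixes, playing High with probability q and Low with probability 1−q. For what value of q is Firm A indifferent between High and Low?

q = 1/2

Set Firm A's expected payoff from High equal to that from Low:
  Firm A's payoff to High: q·(-11) + (1−q)·3 = -14q + 3
  Firm A's payoff to Low: q·4 + (1−q)·(-12) = 16q - 12
  -14q + 3 = 16q - 12  ⇒  -30q = -15  ⇒  q = 1/2.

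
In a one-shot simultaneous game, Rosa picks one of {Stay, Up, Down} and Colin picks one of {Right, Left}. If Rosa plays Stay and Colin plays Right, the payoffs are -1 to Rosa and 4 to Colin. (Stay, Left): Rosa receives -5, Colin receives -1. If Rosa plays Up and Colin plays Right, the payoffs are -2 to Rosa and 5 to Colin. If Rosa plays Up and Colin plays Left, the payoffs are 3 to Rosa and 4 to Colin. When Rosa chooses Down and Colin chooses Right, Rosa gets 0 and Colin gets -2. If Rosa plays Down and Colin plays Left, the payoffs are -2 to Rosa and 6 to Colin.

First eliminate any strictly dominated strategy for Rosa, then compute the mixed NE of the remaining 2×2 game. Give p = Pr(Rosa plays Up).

Rosa's strategy Stay is strictly dominated by Down: 0 > -1 and -2 > -5. Eliminate Stay.
For Colin to be willing to mix, Colin must be indifferent between Right and Left, which pins down Rosa's mix.
  Colin's payoff to Right: p·5 + (1−p)·(-2) = 7p - 2
  Colin's payoff to Left: p·4 + (1−p)·6 = -2p + 6
  7p - 2 = -2p + 6  ⇒  9p = 8  ⇒  p = 8/9.

p = 8/9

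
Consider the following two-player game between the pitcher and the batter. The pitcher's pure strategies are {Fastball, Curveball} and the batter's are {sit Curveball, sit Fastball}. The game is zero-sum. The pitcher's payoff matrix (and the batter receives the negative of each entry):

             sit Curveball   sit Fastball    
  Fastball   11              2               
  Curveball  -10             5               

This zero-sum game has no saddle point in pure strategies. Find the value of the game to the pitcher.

For the pitcher to be willing to mix, the pitcher must be indifferent between Fastball and Curveball, which pins down the batter's mix.
  the pitcher's payoff to Fastball: q·11 + (1−q)·2 = 9q + 2
  the pitcher's payoff to Curveball: q·(-10) + (1−q)·5 = -15q + 5
  9q + 2 = -15q + 5  ⇒  24q = 3  ⇒  q = 1/8.
The value is the pitcher's expected payoff against this mix (using Fastball): (1/8)·11 + (7/8)·2 = 25/8.

v = 25/8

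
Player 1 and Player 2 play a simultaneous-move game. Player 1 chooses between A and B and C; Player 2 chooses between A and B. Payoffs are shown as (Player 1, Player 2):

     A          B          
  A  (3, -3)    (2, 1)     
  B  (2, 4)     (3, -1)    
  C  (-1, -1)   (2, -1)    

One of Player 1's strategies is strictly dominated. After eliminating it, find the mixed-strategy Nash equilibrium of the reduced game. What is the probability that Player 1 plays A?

p = 5/9

Player 1's strategy C is strictly dominated by B: 2 > -1 and 3 > 2. Eliminate C.
Player 1's mix must leave Player 2 indifferent between A and B.
  Player 2's expected payoff from A: p·(-3) + (1−p)·4 = -7p + 4
  Player 2's expected payoff from B: p·1 + (1−p)·(-1) = 2p - 1
  -7p + 4 = 2p - 1  ⇒  -9p = -5  ⇒  p = 5/9.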